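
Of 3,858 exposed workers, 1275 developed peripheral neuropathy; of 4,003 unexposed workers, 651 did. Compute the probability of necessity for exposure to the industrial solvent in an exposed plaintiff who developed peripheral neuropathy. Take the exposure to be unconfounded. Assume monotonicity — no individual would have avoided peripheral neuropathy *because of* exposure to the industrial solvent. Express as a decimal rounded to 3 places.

PN ≈ 0.508

p₁ = P(outcome | exposed) = 1275/3858 = 0.33048
p₀ = P(outcome | unexposed) = 651/4003 = 0.16263
Under exogeneity and monotonicity, PN = (p₁ − p₀) / p₁.
PN = (0.33048 − 0.16263) / 0.33048 = 0.16785 / 0.33048 ≈ 0.5079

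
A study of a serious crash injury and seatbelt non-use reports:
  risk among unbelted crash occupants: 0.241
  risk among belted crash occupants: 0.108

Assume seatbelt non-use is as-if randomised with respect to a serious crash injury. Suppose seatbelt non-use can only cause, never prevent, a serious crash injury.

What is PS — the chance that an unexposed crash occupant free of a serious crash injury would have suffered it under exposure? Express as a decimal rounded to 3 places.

Let p₁ = 0.241, p₀ = 0.108.
Under exogeneity and monotonicity, PS = (p₁ − p₀) / (1 − p₀).
PS = (0.241 − 0.108) / (1 − 0.108) = 0.133 / 0.892 ≈ 0.1491

PS ≈ 0.149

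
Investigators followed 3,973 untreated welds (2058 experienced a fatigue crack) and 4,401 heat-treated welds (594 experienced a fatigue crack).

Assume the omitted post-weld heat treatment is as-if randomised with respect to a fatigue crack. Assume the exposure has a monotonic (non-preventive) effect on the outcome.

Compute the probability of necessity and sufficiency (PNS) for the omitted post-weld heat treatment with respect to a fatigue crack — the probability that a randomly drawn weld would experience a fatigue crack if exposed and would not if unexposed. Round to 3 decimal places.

p₁ = P(outcome | exposed) = 2058/3973 = 0.518
p₀ = P(outcome | unexposed) = 594/4401 = 0.13497
Under exogeneity and monotonicity, PNS = p₁ − p₀.
PNS = 0.518 − 0.13497 = 0.38303

PNS ≈ 0.383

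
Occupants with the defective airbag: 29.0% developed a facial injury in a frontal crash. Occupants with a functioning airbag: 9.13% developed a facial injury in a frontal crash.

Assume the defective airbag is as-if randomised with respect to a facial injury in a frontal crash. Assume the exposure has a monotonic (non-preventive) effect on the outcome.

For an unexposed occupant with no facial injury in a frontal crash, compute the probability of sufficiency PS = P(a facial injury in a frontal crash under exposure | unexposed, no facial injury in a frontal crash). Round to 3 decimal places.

PS ≈ 0.219

p₁ = 0.29, p₀ = 0.0913.
Under exogeneity and monotonicity, PS = (p₁ − p₀) / (1 − p₀).
PS = (0.29 − 0.0913) / (1 − 0.0913) = 0.1987 / 0.9087 ≈ 0.2187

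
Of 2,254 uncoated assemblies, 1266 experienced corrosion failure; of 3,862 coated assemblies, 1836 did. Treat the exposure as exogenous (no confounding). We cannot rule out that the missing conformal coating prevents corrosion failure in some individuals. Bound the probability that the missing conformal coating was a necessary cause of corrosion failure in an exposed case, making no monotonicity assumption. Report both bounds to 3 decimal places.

p₁ = P(outcome | exposed) = 1266/2254 = 0.56167
p₀ = P(outcome | unexposed) = 1836/3862 = 0.4754
Under exogeneity alone the bounds on PN are max{0,(p₁−p₀)/p₁} ≤ PN ≤ min{1,(1−p₀)/p₁}.
  lower = (p₁ − p₀)/p₁ = 0.086267 / 0.56167 ≈ 0.1536
  upper = min{1, (1 − p₀)/p₁} = 0.5246 / 0.56167 ≈ 0.9340

0.154 ≤ PN ≤ 0.934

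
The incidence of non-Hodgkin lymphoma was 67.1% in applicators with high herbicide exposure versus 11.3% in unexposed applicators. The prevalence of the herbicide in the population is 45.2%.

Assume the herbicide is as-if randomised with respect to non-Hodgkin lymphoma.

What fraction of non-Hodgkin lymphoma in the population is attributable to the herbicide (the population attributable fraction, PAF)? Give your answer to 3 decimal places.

PAF ≈ 0.691

p₁ = 0.671, p₀ = 0.113.
Overall risk P(Y=1) = π·p₁ + (1−π)·p₀ = 0.452×0.671 + 0.548×0.113 = 0.36522.
Under exogeneity, PAF = [P(Y=1) − p₀] / P(Y=1).
PAF = (0.36522 − 0.113) / 0.36522 ≈ 0.6906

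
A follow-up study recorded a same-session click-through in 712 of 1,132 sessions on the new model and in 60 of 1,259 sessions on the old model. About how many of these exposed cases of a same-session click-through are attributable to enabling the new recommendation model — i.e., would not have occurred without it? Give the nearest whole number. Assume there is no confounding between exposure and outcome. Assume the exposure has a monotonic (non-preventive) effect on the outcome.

p₁ = P(outcome | exposed) = 712/1132 = 0.62898
p₀ = P(outcome | unexposed) = 60/1259 = 0.047657
PN = (p₁ − p₀)/p₁ = (0.62898 − 0.047657) / 0.62898 ≈ 0.92423.
Attributable cases ≈ PN × (exposed cases) = 0.92423 × 712 ≈ 658.05.

about 658 cases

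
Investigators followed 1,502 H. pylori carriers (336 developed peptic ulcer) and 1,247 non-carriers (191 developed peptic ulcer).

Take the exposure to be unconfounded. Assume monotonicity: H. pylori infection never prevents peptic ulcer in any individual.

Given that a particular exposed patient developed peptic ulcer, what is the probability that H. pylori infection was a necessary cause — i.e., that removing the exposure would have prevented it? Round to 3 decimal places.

p₁ = P(outcome | exposed) = 336/1502 = 0.2237
p₀ = P(outcome | unexposed) = 191/1247 = 0.15317
Under exogeneity and monotonicity, PN = (p₁ − p₀) / p₁.
PN = (0.2237 − 0.15317) / 0.2237 = 0.070534 / 0.2237 ≈ 0.3153

PN ≈ 0.315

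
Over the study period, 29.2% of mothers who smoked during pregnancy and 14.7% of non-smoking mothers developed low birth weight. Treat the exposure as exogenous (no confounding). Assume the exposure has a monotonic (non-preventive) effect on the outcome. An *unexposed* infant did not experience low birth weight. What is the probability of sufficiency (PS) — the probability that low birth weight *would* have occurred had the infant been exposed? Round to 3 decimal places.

PS ≈ 0.170

p₁ = 0.292, p₀ = 0.147.
Under exogeneity and monotonicity, PS = (p₁ − p₀) / (1 − p₀).
PS = (0.292 − 0.147) / (1 − 0.147) = 0.145 / 0.853 ≈ 0.1700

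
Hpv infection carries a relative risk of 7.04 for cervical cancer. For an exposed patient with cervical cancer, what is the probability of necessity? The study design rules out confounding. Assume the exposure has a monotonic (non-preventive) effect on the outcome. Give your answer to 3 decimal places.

PN ≈ 0.858

Under exogeneity and monotonicity, PN = (RR − 1) / RR = 1 − 1/RR.
PN = (7.04 − 1) / 7.04 = 6.04 / 7.04 ≈ 0.8580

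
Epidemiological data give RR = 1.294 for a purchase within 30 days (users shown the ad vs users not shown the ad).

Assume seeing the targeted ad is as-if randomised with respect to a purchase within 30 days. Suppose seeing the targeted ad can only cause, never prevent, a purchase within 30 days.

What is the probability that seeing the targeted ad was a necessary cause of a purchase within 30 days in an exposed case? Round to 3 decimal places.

Under exogeneity and monotonicity, PN = (RR − 1) / RR = 1 − 1/RR.
PN = (1.294 − 1) / 1.294 = 0.294 / 1.294 ≈ 0.2272

PN ≈ 0.227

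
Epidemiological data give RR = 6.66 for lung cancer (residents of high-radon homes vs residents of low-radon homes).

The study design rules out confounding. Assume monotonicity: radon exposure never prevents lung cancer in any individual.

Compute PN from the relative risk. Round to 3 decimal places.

PN ≈ 0.850

Under exogeneity and monotonicity, PN = (RR − 1) / RR = 1 − 1/RR.
PN = (6.66 − 1) / 6.66 = 5.66 / 6.66 ≈ 0.8498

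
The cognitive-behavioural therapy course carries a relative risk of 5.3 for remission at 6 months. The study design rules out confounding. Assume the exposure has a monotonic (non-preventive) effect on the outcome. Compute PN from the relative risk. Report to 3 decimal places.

PN ≈ 0.811

Under exogeneity and monotonicity, PN = (RR − 1) / RR = 1 − 1/RR.
PN = (5.3 − 1) / 5.3 = 4.3 / 5.3 ≈ 0.8113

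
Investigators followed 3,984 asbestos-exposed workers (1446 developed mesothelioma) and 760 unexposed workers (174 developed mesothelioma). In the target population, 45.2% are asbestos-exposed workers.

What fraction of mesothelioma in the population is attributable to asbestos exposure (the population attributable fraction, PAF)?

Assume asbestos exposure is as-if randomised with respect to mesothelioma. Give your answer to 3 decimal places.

p₁ = P(outcome | exposed) = 1446/3984 = 0.36295
p₀ = P(outcome | unexposed) = 174/760 = 0.22895
Overall risk P(Y=1) = π·p₁ + (1−π)·p₀ = 0.452×0.36295 + 0.548×0.22895 = 0.28952.
Under exogeneity, PAF = [P(Y=1) − p₀] / P(Y=1).
PAF = (0.28952 − 0.22895) / 0.28952 ≈ 0.2092

PAF ≈ 0.209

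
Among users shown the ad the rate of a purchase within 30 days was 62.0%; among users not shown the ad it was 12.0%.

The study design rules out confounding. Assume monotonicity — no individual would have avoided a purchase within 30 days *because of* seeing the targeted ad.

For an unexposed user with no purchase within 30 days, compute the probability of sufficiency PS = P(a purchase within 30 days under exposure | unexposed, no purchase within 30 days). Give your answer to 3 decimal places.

p₁ = 0.62, p₀ = 0.12.
Under exogeneity and monotonicity, PS = (p₁ − p₀) / (1 − p₀).
PS = (0.62 − 0.12) / (1 − 0.12) = 0.5 / 0.88 ≈ 0.5682

PS ≈ 0.568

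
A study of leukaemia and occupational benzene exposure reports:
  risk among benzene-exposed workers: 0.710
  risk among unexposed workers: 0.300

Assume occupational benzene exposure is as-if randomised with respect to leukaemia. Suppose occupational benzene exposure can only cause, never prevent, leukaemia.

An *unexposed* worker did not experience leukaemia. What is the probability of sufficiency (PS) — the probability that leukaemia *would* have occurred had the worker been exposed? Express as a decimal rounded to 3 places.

Let p₁ = 0.71, p₀ = 0.3.
Under exogeneity and monotonicity, PS = (p₁ − p₀) / (1 − p₀).
PS = (0.71 − 0.3) / (1 − 0.3) = 0.41 / 0.7 ≈ 0.5857

PS ≈ 0.586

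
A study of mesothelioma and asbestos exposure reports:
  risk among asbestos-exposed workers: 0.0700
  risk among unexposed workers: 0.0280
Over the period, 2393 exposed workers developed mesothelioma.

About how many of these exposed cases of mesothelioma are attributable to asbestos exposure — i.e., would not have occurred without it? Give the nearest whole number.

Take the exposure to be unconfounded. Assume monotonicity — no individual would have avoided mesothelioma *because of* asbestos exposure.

Let p₁ = 0.07, p₀ = 0.028.
PN = (p₁ − p₀)/p₁ = (0.07 − 0.028) / 0.07 ≈ 0.60000.
Attributable cases ≈ PN × (exposed cases) = 0.60000 × 2393 ≈ 1435.80.

about 1436 cases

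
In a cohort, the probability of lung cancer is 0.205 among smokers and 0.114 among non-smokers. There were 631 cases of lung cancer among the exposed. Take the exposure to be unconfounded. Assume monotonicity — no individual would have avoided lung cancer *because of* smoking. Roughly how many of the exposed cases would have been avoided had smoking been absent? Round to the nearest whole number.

Let p₁ = 0.205, p₀ = 0.114.
PN = (p₁ − p₀)/p₁ = (0.205 − 0.114) / 0.205 ≈ 0.44390.
Attributable cases ≈ PN × (exposed cases) = 0.44390 × 631 ≈ 280.10.

about 280 cases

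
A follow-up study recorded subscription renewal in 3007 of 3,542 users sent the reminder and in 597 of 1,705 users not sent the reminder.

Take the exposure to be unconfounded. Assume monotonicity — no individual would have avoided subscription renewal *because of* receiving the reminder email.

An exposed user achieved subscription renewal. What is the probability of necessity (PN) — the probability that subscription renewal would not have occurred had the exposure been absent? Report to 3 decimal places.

PN ≈ 0.588

p₁ = P(outcome | exposed) = 3007/3542 = 0.84896
p₀ = P(outcome | unexposed) = 597/1705 = 0.35015
Under exogeneity and monotonicity, PN = (p₁ − p₀) / p₁.
PN = (0.84896 − 0.35015) / 0.84896 = 0.49881 / 0.84896 ≈ 0.5876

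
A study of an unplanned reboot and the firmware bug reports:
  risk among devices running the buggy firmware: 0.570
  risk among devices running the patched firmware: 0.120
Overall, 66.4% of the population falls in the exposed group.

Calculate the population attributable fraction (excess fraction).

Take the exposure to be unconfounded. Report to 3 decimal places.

PAF ≈ 0.713

Let p₁ = 0.57, p₀ = 0.12.
Overall risk P(Y=1) = π·p₁ + (1−π)·p₀ = 0.664×0.57 + 0.336×0.12 = 0.4188.
Under exogeneity, PAF = [P(Y=1) − p₀] / P(Y=1).
PAF = (0.4188 − 0.12) / 0.4188 ≈ 0.7135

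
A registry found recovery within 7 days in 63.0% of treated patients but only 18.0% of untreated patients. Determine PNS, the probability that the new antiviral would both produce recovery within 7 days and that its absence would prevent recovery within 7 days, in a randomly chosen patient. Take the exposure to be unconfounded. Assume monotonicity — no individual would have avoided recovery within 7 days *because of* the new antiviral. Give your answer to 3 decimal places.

PNS ≈ 0.450

p₁ = 0.63, p₀ = 0.18.
Under exogeneity and monotonicity, PNS = p₁ − p₀.
PNS = 0.63 − 0.18 = 0.45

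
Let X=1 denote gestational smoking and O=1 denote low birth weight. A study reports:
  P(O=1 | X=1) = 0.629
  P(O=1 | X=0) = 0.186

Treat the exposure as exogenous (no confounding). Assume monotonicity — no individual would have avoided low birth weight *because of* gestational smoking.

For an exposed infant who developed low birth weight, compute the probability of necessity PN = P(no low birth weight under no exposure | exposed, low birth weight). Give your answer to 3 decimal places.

PN ≈ 0.704

Let p₁ = 0.629, p₀ = 0.186.
Under exogeneity and monotonicity, PN = (p₁ − p₀) / p₁.
PN = (0.629 − 0.186) / 0.629 = 0.443 / 0.629 ≈ 0.7043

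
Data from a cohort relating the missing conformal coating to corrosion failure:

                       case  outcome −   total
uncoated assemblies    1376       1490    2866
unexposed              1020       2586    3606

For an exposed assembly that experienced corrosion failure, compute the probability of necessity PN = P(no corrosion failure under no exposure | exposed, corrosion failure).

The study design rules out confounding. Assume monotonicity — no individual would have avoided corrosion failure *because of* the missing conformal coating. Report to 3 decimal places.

PN ≈ 0.411

p₁ = P(outcome | exposed) = 1376/2866 = 0.48011
p₀ = P(outcome | unexposed) = 1020/3606 = 0.28286
Under exogeneity and monotonicity, PN = (p₁ − p₀) / p₁.
PN = (0.48011 − 0.28286) / 0.48011 = 0.19725 / 0.48011 ≈ 0.4108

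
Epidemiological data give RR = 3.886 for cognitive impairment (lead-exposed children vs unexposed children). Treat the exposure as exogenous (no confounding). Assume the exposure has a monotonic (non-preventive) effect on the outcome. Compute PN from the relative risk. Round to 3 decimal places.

Under exogeneity and monotonicity, PN = (RR − 1) / RR = 1 − 1/RR.
PN = (3.886 − 1) / 3.886 = 2.886 / 3.886 ≈ 0.7427

PN ≈ 0.743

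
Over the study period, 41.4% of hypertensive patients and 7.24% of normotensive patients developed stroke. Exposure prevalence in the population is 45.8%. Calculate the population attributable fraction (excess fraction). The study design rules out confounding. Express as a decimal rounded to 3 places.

PAF ≈ 0.684

p₁ = 0.414, p₀ = 0.0724.
Overall risk P(Y=1) = π·p₁ + (1−π)·p₀ = 0.458×0.414 + 0.542×0.0724 = 0.22885.
Under exogeneity, PAF = [P(Y=1) − p₀] / P(Y=1).
PAF = (0.22885 − 0.0724) / 0.22885 ≈ 0.6836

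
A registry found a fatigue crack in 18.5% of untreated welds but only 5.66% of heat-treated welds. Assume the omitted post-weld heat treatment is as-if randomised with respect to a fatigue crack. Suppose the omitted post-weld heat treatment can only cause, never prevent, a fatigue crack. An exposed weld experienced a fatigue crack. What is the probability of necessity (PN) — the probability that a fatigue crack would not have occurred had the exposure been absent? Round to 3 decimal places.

PN ≈ 0.694

p₁ = 0.185, p₀ = 0.0566.
Under exogeneity and monotonicity, PN = (p₁ − p₀) / p₁.
PN = (0.185 − 0.0566) / 0.185 = 0.1284 / 0.185 ≈ 0.6941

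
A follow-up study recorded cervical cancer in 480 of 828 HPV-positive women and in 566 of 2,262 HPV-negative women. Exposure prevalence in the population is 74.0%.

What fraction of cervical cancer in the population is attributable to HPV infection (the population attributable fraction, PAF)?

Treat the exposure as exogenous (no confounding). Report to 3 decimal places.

PAF ≈ 0.494

p₁ = P(outcome | exposed) = 480/828 = 0.57971
p₀ = P(outcome | unexposed) = 566/2262 = 0.25022
Overall risk P(Y=1) = π·p₁ + (1−π)·p₀ = 0.74×0.57971 + 0.26×0.25022 = 0.49404.
Under exogeneity, PAF = [P(Y=1) − p₀] / P(Y=1).
PAF = (0.49404 − 0.25022) / 0.49404 ≈ 0.4935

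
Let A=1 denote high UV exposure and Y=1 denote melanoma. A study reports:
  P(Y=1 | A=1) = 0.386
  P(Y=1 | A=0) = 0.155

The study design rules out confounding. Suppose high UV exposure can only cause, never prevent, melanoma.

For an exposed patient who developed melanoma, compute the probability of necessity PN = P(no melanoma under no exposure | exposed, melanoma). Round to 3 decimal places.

Let p₁ = 0.386, p₀ = 0.155.
Under exogeneity and monotonicity, PN = (p₁ − p₀) / p₁.
PN = (0.386 − 0.155) / 0.386 = 0.231 / 0.386 ≈ 0.5984

PN ≈ 0.598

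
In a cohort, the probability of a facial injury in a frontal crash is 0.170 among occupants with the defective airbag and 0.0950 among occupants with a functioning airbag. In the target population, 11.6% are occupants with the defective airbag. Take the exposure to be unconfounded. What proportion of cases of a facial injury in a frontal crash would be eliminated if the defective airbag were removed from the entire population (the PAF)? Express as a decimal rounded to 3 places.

Let p₁ = 0.17, p₀ = 0.095.
Overall risk P(Y=1) = π·p₁ + (1−π)·p₀ = 0.116×0.17 + 0.884×0.095 = 0.1037.
Under exogeneity, PAF = [P(Y=1) − p₀] / P(Y=1).
PAF = (0.1037 − 0.095) / 0.1037 ≈ 0.0839

PAF ≈ 0.084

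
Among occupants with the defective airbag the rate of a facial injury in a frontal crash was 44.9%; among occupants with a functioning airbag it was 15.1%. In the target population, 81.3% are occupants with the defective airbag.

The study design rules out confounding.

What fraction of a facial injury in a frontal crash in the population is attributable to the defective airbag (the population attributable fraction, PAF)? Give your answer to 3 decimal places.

PAF ≈ 0.616

p₁ = 0.449, p₀ = 0.151.
Overall risk P(Y=1) = π·p₁ + (1−π)·p₀ = 0.813×0.449 + 0.187×0.151 = 0.39327.
Under exogeneity, PAF = [P(Y=1) − p₀] / P(Y=1).
PAF = (0.39327 − 0.151) / 0.39327 ≈ 0.6160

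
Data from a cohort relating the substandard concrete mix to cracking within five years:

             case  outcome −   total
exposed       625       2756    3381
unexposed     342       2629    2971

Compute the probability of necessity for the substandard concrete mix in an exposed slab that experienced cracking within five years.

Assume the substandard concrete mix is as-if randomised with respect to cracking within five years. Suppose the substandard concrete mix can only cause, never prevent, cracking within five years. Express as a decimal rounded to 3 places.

PN ≈ 0.377

p₁ = P(outcome | exposed) = 625/3381 = 0.18486
p₀ = P(outcome | unexposed) = 342/2971 = 0.11511
Under exogeneity and monotonicity, PN = (p₁ − p₀)/p₁.
PN = (0.18486 − 0.11511) / 0.18486 ≈ 0.3773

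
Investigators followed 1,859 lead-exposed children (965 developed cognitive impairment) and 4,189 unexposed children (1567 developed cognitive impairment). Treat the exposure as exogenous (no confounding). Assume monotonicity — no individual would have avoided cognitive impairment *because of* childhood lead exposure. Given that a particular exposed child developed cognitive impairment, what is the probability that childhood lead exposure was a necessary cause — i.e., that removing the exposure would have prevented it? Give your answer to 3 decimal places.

PN ≈ 0.279

p₁ = P(outcome | exposed) = 965/1859 = 0.5191
p₀ = P(outcome | unexposed) = 1567/4189 = 0.37407
Under exogeneity and monotonicity, PN = (p₁ − p₀) / p₁.
PN = (0.5191 − 0.37407) / 0.5191 = 0.14502 / 0.5191 ≈ 0.2794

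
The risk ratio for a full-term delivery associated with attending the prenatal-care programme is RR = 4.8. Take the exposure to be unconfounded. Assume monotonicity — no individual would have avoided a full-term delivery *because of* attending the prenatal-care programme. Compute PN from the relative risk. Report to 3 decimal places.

Under exogeneity and monotonicity, PN = (RR − 1) / RR = 1 − 1/RR.
PN = (4.8 − 1) / 4.8 = 3.8 / 4.8 ≈ 0.7917

PN ≈ 0.792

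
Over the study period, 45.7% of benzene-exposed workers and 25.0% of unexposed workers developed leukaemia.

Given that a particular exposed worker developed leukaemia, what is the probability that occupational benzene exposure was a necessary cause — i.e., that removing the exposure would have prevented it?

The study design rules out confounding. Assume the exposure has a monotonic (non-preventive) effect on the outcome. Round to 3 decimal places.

p₁ = 0.457, p₀ = 0.25.
Under exogeneity and monotonicity, PN = (p₁ − p₀) / p₁.
PN = (0.457 − 0.25) / 0.457 = 0.207 / 0.457 ≈ 0.4530

PN ≈ 0.453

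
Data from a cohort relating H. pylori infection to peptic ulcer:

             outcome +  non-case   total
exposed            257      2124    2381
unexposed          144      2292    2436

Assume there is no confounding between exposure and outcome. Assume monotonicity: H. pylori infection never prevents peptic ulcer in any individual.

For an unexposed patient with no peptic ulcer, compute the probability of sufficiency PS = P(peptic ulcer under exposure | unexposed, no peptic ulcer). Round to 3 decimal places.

PS ≈ 0.052

p₁ = P(outcome | exposed) = 257/2381 = 0.10794
p₀ = P(outcome | unexposed) = 144/2436 = 0.059113
Under exogeneity and monotonicity, PS = (p₁ − p₀)/(1 − p₀).
PS = (0.10794 − 0.059113) / 0.94089 ≈ 0.0519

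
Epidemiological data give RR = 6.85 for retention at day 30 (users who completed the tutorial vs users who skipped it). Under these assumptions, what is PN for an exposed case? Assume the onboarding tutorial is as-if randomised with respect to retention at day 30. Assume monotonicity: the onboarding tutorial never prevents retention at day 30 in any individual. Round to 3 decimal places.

Under exogeneity and monotonicity, PN = (RR − 1) / RR = 1 − 1/RR.
PN = (6.85 − 1) / 6.85 = 5.85 / 6.85 ≈ 0.8540

PN ≈ 0.854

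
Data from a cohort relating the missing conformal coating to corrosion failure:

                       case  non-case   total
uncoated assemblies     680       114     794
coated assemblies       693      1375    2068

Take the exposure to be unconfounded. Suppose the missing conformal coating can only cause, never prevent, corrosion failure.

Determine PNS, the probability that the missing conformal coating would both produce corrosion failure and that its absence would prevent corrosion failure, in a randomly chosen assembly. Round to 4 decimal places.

p₁ = P(outcome | exposed) = 680/794 = 0.85642
p₀ = P(outcome | unexposed) = 693/2068 = 0.33511
Under exogeneity and monotonicity, PNS = p₁ − p₀.
PNS = 0.85642 − 0.33511 = 0.52132

PNS ≈ 0.5213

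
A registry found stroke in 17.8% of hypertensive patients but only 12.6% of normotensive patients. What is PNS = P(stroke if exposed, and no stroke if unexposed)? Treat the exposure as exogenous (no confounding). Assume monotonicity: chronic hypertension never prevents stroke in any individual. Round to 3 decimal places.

PNS ≈ 0.052

p₁ = 0.178, p₀ = 0.126.
Under exogeneity and monotonicity, PNS = p₁ − p₀.
PNS = 0.178 − 0.126 = 0.052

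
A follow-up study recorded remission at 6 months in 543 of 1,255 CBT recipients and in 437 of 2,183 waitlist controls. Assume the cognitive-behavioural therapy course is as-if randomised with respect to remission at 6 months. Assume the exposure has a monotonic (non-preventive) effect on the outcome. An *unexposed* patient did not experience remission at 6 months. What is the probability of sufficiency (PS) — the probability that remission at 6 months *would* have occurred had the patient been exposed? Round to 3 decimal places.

p₁ = P(outcome | exposed) = 543/1255 = 0.43267
p₀ = P(outcome | unexposed) = 437/2183 = 0.20018
Under exogeneity and monotonicity, PS = (p₁ − p₀) / (1 − p₀).
PS = (0.43267 − 0.20018) / (1 − 0.20018) = 0.23249 / 0.79982 ≈ 0.2907

PS ≈ 0.291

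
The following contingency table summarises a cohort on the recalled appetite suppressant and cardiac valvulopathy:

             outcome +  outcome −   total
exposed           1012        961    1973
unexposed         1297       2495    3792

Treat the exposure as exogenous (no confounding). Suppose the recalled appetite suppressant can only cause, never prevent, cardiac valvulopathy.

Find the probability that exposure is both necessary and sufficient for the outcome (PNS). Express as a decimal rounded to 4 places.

p₁ = P(outcome | exposed) = 1012/1973 = 0.51292
p₀ = P(outcome | unexposed) = 1297/3792 = 0.34204
Under exogeneity and monotonicity, PNS = p₁ − p₀.
PNS = 0.51292 − 0.34204 = 0.17089

PNS ≈ 0.1709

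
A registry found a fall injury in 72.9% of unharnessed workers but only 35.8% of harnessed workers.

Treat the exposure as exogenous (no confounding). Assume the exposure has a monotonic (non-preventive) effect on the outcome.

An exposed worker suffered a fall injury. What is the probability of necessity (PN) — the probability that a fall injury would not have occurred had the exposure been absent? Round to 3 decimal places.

PN ≈ 0.509

p₁ = 0.729, p₀ = 0.358.
Under exogeneity and monotonicity, PN = (p₁ − p₀) / p₁.
PN = (0.729 − 0.358) / 0.729 = 0.371 / 0.729 ≈ 0.5089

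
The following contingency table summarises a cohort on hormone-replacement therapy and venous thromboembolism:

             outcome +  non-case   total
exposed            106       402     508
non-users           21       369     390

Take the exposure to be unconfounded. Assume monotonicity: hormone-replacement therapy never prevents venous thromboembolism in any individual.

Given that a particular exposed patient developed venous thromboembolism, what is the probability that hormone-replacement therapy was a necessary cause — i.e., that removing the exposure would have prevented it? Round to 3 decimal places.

p₁ = P(outcome | exposed) = 106/508 = 0.20866
p₀ = P(outcome | unexposed) = 21/390 = 0.053846
Under exogeneity and monotonicity, PN = (p₁ − p₀)/p₁.
PN = (0.20866 − 0.053846) / 0.20866 ≈ 0.7419

PN ≈ 0.742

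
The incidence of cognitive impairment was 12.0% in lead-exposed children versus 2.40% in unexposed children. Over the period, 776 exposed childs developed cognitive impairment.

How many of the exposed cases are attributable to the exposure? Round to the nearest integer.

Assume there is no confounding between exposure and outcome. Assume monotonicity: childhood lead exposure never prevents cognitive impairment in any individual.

about 621 cases

p₁ = 0.12, p₀ = 0.024.
PN = (p₁ − p₀)/p₁ = (0.12 − 0.024) / 0.12 ≈ 0.80000.
Attributable cases ≈ PN × (exposed cases) = 0.80000 × 776 ≈ 620.80.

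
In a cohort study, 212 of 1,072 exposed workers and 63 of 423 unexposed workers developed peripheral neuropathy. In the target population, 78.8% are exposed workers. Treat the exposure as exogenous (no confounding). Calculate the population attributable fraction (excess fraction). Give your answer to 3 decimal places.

PAF ≈ 0.205

p₁ = P(outcome | exposed) = 212/1072 = 0.19776
p₀ = P(outcome | unexposed) = 63/423 = 0.14894
Overall risk P(Y=1) = π·p₁ + (1−π)·p₀ = 0.788×0.19776 + 0.212×0.14894 = 0.18741.
Under exogeneity, PAF = [P(Y=1) − p₀] / P(Y=1).
PAF = (0.18741 − 0.14894) / 0.18741 ≈ 0.2053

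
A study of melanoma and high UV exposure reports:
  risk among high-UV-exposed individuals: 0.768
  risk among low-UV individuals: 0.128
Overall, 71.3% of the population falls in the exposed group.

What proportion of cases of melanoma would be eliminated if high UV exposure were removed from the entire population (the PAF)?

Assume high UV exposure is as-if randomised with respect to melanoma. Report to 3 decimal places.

PAF ≈ 0.781

Let p₁ = 0.768, p₀ = 0.128.
Overall risk P(Y=1) = π·p₁ + (1−π)·p₀ = 0.713×0.768 + 0.287×0.128 = 0.58432.
Under exogeneity, PAF = [P(Y=1) − p₀] / P(Y=1).
PAF = (0.58432 − 0.128) / 0.58432 ≈ 0.7809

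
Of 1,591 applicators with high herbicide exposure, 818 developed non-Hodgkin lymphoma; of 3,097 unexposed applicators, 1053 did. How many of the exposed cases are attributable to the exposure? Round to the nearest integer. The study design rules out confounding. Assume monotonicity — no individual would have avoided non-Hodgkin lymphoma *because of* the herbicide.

p₁ = P(outcome | exposed) = 818/1591 = 0.51414
p₀ = P(outcome | unexposed) = 1053/3097 = 0.34001
PN = (p₁ − p₀)/p₁ = (0.51414 − 0.34001) / 0.51414 ≈ 0.33869.
Attributable cases ≈ PN × (exposed cases) = 0.33869 × 818 ≈ 277.05.

about 277 cases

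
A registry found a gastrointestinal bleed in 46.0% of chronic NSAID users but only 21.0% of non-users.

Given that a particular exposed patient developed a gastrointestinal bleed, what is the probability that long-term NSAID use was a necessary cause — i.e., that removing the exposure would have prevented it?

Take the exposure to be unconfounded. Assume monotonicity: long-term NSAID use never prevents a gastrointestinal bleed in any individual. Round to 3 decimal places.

p₁ = 0.46, p₀ = 0.21.
Under exogeneity and monotonicity, PN = (p₁ − p₀) / p₁.
PN = (0.46 − 0.21) / 0.46 = 0.25 / 0.46 ≈ 0.5435

PN ≈ 0.543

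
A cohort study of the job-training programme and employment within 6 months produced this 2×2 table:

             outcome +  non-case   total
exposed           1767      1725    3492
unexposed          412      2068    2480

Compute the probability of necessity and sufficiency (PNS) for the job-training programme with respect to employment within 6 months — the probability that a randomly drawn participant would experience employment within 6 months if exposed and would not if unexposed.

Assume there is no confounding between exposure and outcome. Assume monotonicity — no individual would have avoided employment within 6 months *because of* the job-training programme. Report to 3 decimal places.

p₁ = P(outcome | exposed) = 1767/3492 = 0.50601
p₀ = P(outcome | unexposed) = 412/2480 = 0.16613
Under exogeneity and monotonicity, PNS = p₁ − p₀.
PNS = 0.50601 − 0.16613 = 0.33988

PNS ≈ 0.340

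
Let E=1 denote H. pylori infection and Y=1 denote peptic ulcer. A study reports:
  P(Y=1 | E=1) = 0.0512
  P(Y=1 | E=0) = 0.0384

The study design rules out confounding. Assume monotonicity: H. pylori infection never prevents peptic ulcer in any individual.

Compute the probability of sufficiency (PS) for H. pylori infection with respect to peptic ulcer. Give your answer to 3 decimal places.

PS ≈ 0.013

Let p₁ = 0.0512, p₀ = 0.0384.
Under exogeneity and monotonicity, PS = (p₁ − p₀) / (1 − p₀).
PS = (0.0512 − 0.0384) / (1 − 0.0384) = 0.0128 / 0.9616 ≈ 0.0133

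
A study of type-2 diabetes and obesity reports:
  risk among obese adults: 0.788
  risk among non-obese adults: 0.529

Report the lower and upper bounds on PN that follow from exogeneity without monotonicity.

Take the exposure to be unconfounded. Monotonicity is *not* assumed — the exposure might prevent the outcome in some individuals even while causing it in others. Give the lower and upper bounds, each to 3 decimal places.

Let p₁ = 0.788, p₀ = 0.529.
Under exogeneity alone the bounds on PN are max{0,(p₁−p₀)/p₁} ≤ PN ≤ min{1,(1−p₀)/p₁}.
  lower = (p₁ − p₀)/p₁ = 0.259 / 0.788 ≈ 0.3287
  upper = min{1, (1 − p₀)/p₁} = 0.471 / 0.788 ≈ 0.5977

0.329 ≤ PN ≤ 0.598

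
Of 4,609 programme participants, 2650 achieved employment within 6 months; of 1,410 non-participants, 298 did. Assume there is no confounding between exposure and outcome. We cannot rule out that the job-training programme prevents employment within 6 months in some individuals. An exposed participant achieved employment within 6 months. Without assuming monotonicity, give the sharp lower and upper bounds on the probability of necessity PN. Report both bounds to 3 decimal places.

p₁ = P(outcome | exposed) = 2650/4609 = 0.57496
p₀ = P(outcome | unexposed) = 298/1410 = 0.21135
Under exogeneity alone the bounds on PN are max{0,(p₁−p₀)/p₁} ≤ PN ≤ min{1,(1−p₀)/p₁}.
  lower = (p₁ − p₀)/p₁ = 0.36361 / 0.57496 ≈ 0.6324
  upper = min{1, (1 − p₀)/p₁} = 0.78865 / 0.57496 ≈ 1.3717 → capped at 1

0.632 ≤ PN ≤ 1.000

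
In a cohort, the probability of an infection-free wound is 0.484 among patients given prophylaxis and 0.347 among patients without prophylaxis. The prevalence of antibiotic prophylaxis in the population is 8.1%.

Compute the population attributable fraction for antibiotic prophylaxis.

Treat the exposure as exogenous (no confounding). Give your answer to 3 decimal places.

Let p₁ = 0.484, p₀ = 0.347.
Overall risk P(Y=1) = π·p₁ + (1−π)·p₀ = 0.081×0.484 + 0.919×0.347 = 0.3581.
Under exogeneity, PAF = [P(Y=1) − p₀] / P(Y=1).
PAF = (0.3581 − 0.347) / 0.3581 ≈ 0.0310

PAF ≈ 0.031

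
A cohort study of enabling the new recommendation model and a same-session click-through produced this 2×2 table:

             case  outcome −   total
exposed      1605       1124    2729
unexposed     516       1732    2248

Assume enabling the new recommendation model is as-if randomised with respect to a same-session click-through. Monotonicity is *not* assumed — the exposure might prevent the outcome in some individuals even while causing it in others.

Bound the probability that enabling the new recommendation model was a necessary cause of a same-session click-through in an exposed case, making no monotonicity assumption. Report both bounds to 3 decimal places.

p₁ = P(outcome | exposed) = 1605/2729 = 0.58813
p₀ = P(outcome | unexposed) = 516/2248 = 0.22954
Under exogeneity alone the bounds on PN are max{0,(p₁−p₀)/p₁} ≤ PN ≤ min{1,(1−p₀)/p₁}.
  lower = (p₁ − p₀)/p₁ = 0.35859 / 0.58813 ≈ 0.6097
  upper = min{1, (1 − p₀)/p₁} = 0.77046 / 0.58813 ≈ 1.3100 → capped at 1

0.610 ≤ PN ≤ 1.000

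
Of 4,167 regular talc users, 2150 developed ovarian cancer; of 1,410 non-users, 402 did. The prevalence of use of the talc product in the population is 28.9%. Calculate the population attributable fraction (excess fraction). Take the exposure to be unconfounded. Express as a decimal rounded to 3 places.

PAF ≈ 0.190

p₁ = P(outcome | exposed) = 2150/4167 = 0.51596
p₀ = P(outcome | unexposed) = 402/1410 = 0.28511
Overall risk P(Y=1) = π·p₁ + (1−π)·p₀ = 0.289×0.51596 + 0.711×0.28511 = 0.35182.
Under exogeneity, PAF = [P(Y=1) − p₀] / P(Y=1).
PAF = (0.35182 − 0.28511) / 0.35182 ≈ 0.1896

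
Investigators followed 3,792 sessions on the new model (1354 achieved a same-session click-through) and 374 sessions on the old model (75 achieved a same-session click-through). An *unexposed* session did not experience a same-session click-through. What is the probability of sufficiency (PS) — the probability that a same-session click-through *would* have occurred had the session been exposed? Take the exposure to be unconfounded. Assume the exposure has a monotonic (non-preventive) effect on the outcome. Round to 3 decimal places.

p₁ = P(outcome | exposed) = 1354/3792 = 0.35707
p₀ = P(outcome | unexposed) = 75/374 = 0.20053
Under exogeneity and monotonicity, PS = (p₁ − p₀) / (1 − p₀).
PS = (0.35707 − 0.20053) / (1 − 0.20053) = 0.15653 / 0.79947 ≈ 0.1958

PS ≈ 0.196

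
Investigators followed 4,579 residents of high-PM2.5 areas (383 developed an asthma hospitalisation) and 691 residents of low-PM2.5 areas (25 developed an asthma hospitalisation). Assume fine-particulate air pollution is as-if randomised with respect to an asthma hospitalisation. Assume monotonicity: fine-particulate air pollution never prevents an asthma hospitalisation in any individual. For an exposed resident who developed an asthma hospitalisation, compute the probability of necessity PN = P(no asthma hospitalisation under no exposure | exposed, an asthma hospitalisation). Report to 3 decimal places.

PN ≈ 0.567

p₁ = P(outcome | exposed) = 383/4579 = 0.083643
p₀ = P(outcome | unexposed) = 25/691 = 0.036179
Under exogeneity and monotonicity, PN = (p₁ − p₀) / p₁.
PN = (0.083643 − 0.036179) / 0.083643 = 0.047463 / 0.083643 ≈ 0.5675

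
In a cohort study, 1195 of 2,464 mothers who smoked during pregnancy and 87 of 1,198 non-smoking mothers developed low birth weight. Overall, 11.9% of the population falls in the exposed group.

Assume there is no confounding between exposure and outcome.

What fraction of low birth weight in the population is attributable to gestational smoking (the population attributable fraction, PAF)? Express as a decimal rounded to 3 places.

PAF ≈ 0.403

p₁ = P(outcome | exposed) = 1195/2464 = 0.48498
p₀ = P(outcome | unexposed) = 87/1198 = 0.072621
Overall risk P(Y=1) = π·p₁ + (1−π)·p₀ = 0.119×0.48498 + 0.881×0.072621 = 0.12169.
Under exogeneity, PAF = [P(Y=1) − p₀] / P(Y=1).
PAF = (0.12169 − 0.072621) / 0.12169 ≈ 0.4032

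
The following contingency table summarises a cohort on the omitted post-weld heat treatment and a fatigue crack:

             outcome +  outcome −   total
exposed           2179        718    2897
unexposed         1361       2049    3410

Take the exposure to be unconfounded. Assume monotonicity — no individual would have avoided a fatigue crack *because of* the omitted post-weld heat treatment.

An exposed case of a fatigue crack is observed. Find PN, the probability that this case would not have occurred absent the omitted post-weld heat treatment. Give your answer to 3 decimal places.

p₁ = P(outcome | exposed) = 2179/2897 = 0.75216
p₀ = P(outcome | unexposed) = 1361/3410 = 0.39912
Under exogeneity and monotonicity, PN = (p₁ − p₀)/p₁.
PN = (0.75216 − 0.39912) / 0.75216 ≈ 0.4694

PN ≈ 0.469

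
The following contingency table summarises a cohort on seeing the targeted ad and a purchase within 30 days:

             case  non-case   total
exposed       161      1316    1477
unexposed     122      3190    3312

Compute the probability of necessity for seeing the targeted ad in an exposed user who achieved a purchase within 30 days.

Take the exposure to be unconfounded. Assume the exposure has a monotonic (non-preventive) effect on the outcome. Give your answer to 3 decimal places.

p₁ = P(outcome | exposed) = 161/1477 = 0.109
p₀ = P(outcome | unexposed) = 122/3312 = 0.036836
Under exogeneity and monotonicity, PN = (p₁ − p₀) / p₁.
PN = (0.109 − 0.036836) / 0.109 = 0.072169 / 0.109 ≈ 0.6621

PN ≈ 0.662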